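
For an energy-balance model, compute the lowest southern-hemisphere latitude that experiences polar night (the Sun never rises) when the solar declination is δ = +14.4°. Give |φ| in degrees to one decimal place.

|φ| = 75.6°

Polar night requires cos H₀ = −tan φ tan δ ≥ 1, i.e. tan φ tan δ ≤ −1.
The boundary is |tan φ| · |tan δ| = 1, so |φ| = 90° − |δ| = 90° − 14.4° = 75.6° in the southern hemisphere.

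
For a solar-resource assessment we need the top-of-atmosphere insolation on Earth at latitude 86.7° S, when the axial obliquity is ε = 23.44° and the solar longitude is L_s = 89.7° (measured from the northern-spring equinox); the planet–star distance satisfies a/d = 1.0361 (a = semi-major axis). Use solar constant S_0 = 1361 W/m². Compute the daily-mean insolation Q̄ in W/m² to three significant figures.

Q̄ ≈ 0.00 W/m²

Solar declination: sin δ = sin ε · sin L_s = sin 23.44° × sin 89.7° = 0.39778, so δ = +23.440°.
cos h₀ = −tan(-86.7°) tan(+23.440°) = 7.5193 ≥ 1 ⇒ polar night, h₀ = 0 and Q̄ = 0.
Inverse-square distance factor (a/d)² = 1.0361² = 1.073503.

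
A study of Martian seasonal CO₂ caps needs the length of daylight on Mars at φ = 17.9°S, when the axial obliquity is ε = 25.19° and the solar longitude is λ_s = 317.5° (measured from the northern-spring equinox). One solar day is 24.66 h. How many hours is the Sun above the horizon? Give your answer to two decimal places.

13.09 h

Solar declination: sin δ = sin ε · sin λ_s = sin 25.19° × sin 317.5° = -0.28755, so δ = -16.711°.
cos H₀ = −tan φ · tan δ = −tan(-17.9°) × tan(-16.711°) = -0.0970, so H₀ = 1.6679 rad = 95.56°.
Daylight = 2H₀/(2π) × 24.66 h = (1.6679/π) × 24.66 = 13.09 h.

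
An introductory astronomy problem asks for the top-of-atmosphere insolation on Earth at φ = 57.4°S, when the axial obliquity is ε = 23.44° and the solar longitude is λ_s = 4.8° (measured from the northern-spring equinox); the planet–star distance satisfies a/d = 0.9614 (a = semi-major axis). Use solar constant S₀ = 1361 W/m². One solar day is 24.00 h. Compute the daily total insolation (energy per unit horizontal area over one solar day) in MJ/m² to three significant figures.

Solar declination: sin δ = sin ε · sin λ_s = sin 23.44° × sin 4.8° = 0.03329, so δ = +1.908°.
cos H₀ = −tan(-57.4°) tan(+1.908°) = 0.0521, H₀ = 1.5187 rad.
Bracket: H₀ sin φ sin δ + cos φ cos δ sin H₀ = 1.5187×-0.84245×0.03329 + 0.53877×0.99945×0.99864 = -0.042592 + 0.537741 = 0.495149.
Inverse-square distance factor (a/d)² = 0.9614² = 0.924290.
Q̄ = (S₀/π) × 0.924290 × [bracket] = (1361/π) × 0.924290 × 0.495149 = 198.27 W/m².
Daily total = Q̄ × 24.00 h × 3600 s/h = 198.27 × 24.00 × 3600 / 10⁶ = 17.13 MJ/m².

17.1 MJ/m²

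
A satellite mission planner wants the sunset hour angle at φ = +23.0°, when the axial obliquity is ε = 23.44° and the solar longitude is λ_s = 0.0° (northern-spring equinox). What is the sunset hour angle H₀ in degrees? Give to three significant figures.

Solar declination: sin δ = sin ε · sin λ_s = sin 23.44° × sin 0.0° = 0.00000, so δ = +0.000°.
cos H₀ = −tan φ · tan δ = −tan(+23.0°) × tan(+0.000°) = -0.0000, so H₀ = 1.5708 rad = 90.00°.

H₀ = 90.0°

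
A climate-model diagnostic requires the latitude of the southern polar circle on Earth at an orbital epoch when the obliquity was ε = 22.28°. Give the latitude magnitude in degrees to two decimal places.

The polar circle is the lowest latitude that experiences at least one full rotation of continuous darkness at the northern-summer solstice; it lies at |φ| = 90° − ε = 90° − 22.28° = 67.72°.

67.72°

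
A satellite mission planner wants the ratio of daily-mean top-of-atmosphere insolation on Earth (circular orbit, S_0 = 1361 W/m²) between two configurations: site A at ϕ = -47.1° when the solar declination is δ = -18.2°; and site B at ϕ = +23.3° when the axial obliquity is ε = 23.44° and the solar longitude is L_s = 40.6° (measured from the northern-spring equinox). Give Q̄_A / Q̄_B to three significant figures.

— Configuration A (ϕ=-47.1°):
cos h₀ = −tan(-47.1°) tan(-18.200°) = -0.3538, h₀ = 1.9324 rad.
Bracket: h₀ sin ϕ sin δ + cos ϕ cos δ sin h₀ = 1.9324×-0.73254×-0.31233 + 0.68072×0.94997×0.93532 = 0.442122 + 0.604837 = 1.046959.
Q̄ = (S_0/π) × [bracket] = (1361/π) × 1.046959 = 453.56 W/m².
— Configuration B (ϕ=+23.3°):
Solar declination: sin δ = sin ε · sin L_s = sin 23.44° × sin 40.6° = 0.25887, so δ = +15.003°.
cos h₀ = −tan(+23.3°) tan(+15.003°) = -0.1154, h₀ = 1.6865 rad.
Bracket: h₀ sin ϕ sin δ + cos ϕ cos δ sin h₀ = 1.6865×0.39555×0.25887 + 0.91845×0.96591×0.99332 = 0.172691 + 0.881214 = 1.053905.
Q̄ = (S_0/π) × [bracket] = (1361/π) × 1.053905 = 456.57 W/m².
Ratio Q̄_A / Q̄_B = 453.56 / 456.57 = 0.9934.

Q̄_A / Q̄_B ≈ 0.993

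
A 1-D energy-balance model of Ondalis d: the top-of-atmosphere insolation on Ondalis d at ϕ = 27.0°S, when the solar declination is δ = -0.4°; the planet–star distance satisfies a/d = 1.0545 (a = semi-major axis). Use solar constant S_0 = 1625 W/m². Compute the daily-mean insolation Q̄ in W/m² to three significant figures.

Q̄ ≈ 515 W/m²

cos h₀ = −tan(-27.0°) tan(-0.400°) = -0.0036, h₀ = 1.5744 rad.
Bracket: h₀ sin ϕ sin δ + cos ϕ cos δ sin h₀ = 1.5744×-0.45399×-0.00698 + 0.89101×0.99998×0.99999 = 0.004989 + 0.890983 = 0.895972.
Inverse-square distance factor (a/d)² = 1.0545² = 1.111970.
Q̄ = (S_0/π) × 1.111970 × [bracket] = (1625/π) × 1.111970 × 0.895972 = 515.3 W/m².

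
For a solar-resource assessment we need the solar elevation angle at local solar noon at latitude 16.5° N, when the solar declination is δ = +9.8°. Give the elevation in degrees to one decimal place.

At local noon the hour angle is zero, so the zenith angle equals |φ − δ| = |+16.5° − (+9.800°)| = 6.700°.
Elevation = 90° − 6.700° = 83.3°.

83.3°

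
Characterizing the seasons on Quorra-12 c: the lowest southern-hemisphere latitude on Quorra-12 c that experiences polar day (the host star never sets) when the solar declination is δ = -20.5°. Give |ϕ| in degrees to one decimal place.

Polar day requires cos h₀ = −tan ϕ tan δ ≤ −1, i.e. tan ϕ tan δ ≥ 1.
The boundary is |tan ϕ| · |tan δ| = 1, so |ϕ| = 90° − |δ| = 90° − 20.5° = 69.5° in the southern hemisphere.

|ϕ| = 69.5°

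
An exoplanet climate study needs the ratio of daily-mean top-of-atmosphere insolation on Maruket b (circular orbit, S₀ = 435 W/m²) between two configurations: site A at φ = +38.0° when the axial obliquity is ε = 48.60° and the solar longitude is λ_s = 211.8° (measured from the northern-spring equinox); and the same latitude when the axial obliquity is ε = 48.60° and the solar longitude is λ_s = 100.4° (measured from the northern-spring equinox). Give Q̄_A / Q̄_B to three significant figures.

— Configuration A (φ=+38.0°):
Solar declination: sin δ = sin ε · sin λ_s = sin 48.60° × sin 211.8° = -0.39528, so δ = -23.283°.
cos H₀ = −tan(+38.0°) tan(-23.283°) = 0.3362, H₀ = 1.2279 rad.
Bracket: H₀ sin φ sin δ + cos φ cos δ sin H₀ = 1.2279×0.61566×-0.39528 + 0.78801×0.91856×0.94179 = -0.298819 + 0.681700 = 0.382881.
Q̄ = (S₀/π) × [bracket] = (435/π) × 0.382881 = 53.016 W/m².
— Configuration B (φ=+38.0°):
Solar declination: sin δ = sin ε · sin λ_s = sin 48.60° × sin 100.4° = 0.73779, so δ = +47.543°.
cos H₀ = −tan(+38.0°) tan(+47.543°) = -0.8539, H₀ = 2.5943 rad.
Bracket: H₀ sin φ sin δ + cos φ cos δ sin H₀ = 2.5943×0.61566×0.73779 + 0.78801×0.67503×0.52041 = 1.178403 + 0.276822 = 1.455225.
Q̄ = (S₀/π) × [bracket] = (435/π) × 1.455225 = 201.50 W/m².
Ratio Q̄_A / Q̄_B = 53.016 / 201.50 = 0.2631.

Q̄_A / Q̄_B ≈ 0.263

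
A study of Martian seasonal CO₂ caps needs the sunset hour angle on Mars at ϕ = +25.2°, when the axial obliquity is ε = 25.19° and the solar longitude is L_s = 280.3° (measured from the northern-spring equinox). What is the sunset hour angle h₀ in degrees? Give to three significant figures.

h₀ = 77.5°

Solar declination: sin δ = sin ε · sin L_s = sin 25.19° × sin 280.3° = -0.41876, so δ = -24.756°.
cos h₀ = −tan ϕ · tan δ = −tan(+25.2°) × tan(-24.756°) = 0.2170, so h₀ = 1.3521 rad = 77.47°.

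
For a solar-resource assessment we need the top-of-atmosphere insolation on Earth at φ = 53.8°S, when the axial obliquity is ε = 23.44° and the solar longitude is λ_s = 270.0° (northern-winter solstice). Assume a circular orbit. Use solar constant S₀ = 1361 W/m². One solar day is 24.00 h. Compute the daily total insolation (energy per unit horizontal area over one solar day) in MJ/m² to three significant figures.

Solar declination: sin δ = sin ε · sin λ_s = sin 23.44° × sin 270.0° = -0.39779, so δ = -23.440°.
cos H₀ = −tan(-53.8°) tan(-23.440°) = -0.5924, H₀ = 2.2048 rad.
Bracket: H₀ sin φ sin δ + cos φ cos δ sin H₀ = 2.2048×-0.80696×-0.39779 + 0.59061×0.91748×0.80565 = 0.707742 + 0.436560 = 1.144302.
Q̄ = (S₀/π) × [bracket] = (1361/π) × 1.144302 = 495.73 W/m².
Daily total = Q̄ × 24.00 h × 3600 s/h = 495.73 × 24.00 × 3600 / 10⁶ = 42.83 MJ/m².

42.8 MJ/m²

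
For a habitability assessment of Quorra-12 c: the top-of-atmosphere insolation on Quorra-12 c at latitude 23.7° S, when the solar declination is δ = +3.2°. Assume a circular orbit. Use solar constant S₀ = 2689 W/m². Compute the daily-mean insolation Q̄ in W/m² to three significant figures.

cos H₀ = −tan(-23.7°) tan(+3.200°) = 0.0245, H₀ = 1.5463 rad.
Bracket: H₀ sin φ sin δ + cos φ cos δ sin H₀ = 1.5463×-0.40195×0.05582 + 0.91566×0.99844×0.99970 = -0.034694 + 0.913957 = 0.879263.
Q̄ = (S₀/π) × [bracket] = (2689/π) × 0.879263 = 752.6 W/m².

Q̄ ≈ 753 W/m²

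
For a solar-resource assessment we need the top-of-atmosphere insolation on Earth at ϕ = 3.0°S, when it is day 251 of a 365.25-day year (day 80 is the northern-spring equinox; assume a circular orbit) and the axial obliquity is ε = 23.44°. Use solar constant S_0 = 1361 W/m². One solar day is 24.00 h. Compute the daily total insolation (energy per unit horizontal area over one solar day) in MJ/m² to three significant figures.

37.0 MJ/m²

Solar longitude: L_s = 360° × (251 − 80)/365.25 = 168.542°.
sin δ = sin 23.44° × sin 168.542° = 0.07902, so δ = +4.532°.
cos h₀ = −tan(-3.0°) tan(+4.532°) = 0.0042, h₀ = 1.5666 rad.
Bracket: h₀ sin ϕ sin δ + cos ϕ cos δ sin h₀ = 1.5666×-0.05234×0.07902 + 0.99863×0.99687×0.99999 = -0.006479 + 0.995494 = 0.989015.
Q̄ = (S_0/π) × [bracket] = (1361/π) × 0.989015 = 428.46 W/m².
Daily total = Q̄ × 24.00 h × 3600 s/h = 428.46 × 24.00 × 3600 / 10⁶ = 37.02 MJ/m².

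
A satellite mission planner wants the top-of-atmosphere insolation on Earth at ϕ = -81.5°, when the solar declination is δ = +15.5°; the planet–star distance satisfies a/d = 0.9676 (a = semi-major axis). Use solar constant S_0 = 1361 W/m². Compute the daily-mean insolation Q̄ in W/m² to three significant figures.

Q̄ ≈ 0.00 W/m²

cos h₀ = −tan(-81.5°) tan(+15.500°) = 1.8556 ≥ 1 ⇒ polar night, h₀ = 0 and Q̄ = 0.
Inverse-square distance factor (a/d)² = 0.9676² = 0.936250.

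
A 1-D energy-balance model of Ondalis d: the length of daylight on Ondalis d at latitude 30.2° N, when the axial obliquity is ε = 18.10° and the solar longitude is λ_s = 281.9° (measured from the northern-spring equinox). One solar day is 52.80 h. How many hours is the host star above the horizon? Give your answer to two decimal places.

Solar declination: sin δ = sin ε · sin λ_s = sin 18.10° × sin 281.9° = -0.30400, so δ = -17.698°.
cos H₀ = −tan φ · tan δ = −tan(+30.2°) × tan(-17.698°) = 0.1857, so H₀ = 1.3840 rad = 79.30°.
Daylight = 2H₀/(2π) × 52.80 h = (1.3840/π) × 52.80 = 23.26 h.

23.26 h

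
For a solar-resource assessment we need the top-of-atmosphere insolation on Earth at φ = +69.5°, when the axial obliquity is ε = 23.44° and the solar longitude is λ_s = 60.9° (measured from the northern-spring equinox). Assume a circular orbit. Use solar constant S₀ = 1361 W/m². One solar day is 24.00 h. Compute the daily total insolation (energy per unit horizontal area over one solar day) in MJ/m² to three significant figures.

38.3 MJ/m²

Solar declination: sin δ = sin ε · sin λ_s = sin 23.44° × sin 60.9° = 0.34758, so δ = +20.339°.
cos H₀ = −tan(+69.5°) tan(+20.339°) = -0.9915, H₀ = 3.0107 rad.
Bracket: H₀ sin φ sin δ + cos φ cos δ sin H₀ = 3.0107×0.93667×0.34758 + 0.35021×0.93765×0.13048 = 0.980187 + 0.042846 = 1.023033.
Q̄ = (S₀/π) × [bracket] = (1361/π) × 1.023033 = 443.20 W/m².
Daily total = Q̄ × 24.00 h × 3600 s/h = 443.20 × 24.00 × 3600 / 10⁶ = 38.29 MJ/m².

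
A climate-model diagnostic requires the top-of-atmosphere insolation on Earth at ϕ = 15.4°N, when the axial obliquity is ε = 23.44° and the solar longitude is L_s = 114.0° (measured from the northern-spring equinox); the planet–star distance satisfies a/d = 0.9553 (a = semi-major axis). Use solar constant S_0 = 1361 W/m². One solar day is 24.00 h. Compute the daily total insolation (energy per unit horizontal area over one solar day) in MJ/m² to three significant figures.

36.0 MJ/m²

Solar declination: sin δ = sin ε · sin L_s = sin 23.44° × sin 114.0° = 0.36340, so δ = +21.309°.
cos h₀ = −tan(+15.4°) tan(+21.309°) = -0.1074, h₀ = 1.6784 rad.
Bracket: h₀ sin ϕ sin δ + cos ϕ cos δ sin h₀ = 1.6784×0.26556×0.36340 + 0.96410×0.93163×0.99421 = 0.161973 + 0.892984 = 1.054957.
Inverse-square distance factor (a/d)² = 0.9553² = 0.912598.
Q̄ = (S_0/π) × 0.912598 × [bracket] = (1361/π) × 0.912598 × 1.054957 = 417.08 W/m².
Daily total = Q̄ × 24.00 h × 3600 s/h = 417.08 × 24.00 × 3600 / 10⁶ = 36.04 MJ/m².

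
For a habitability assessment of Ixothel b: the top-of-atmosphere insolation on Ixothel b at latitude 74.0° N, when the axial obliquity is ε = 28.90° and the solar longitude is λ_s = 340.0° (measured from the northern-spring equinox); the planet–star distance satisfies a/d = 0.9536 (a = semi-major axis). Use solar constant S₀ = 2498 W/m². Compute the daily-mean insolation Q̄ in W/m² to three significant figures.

Q̄ ≈ 50.7 W/m²

Solar declination: sin δ = sin ε · sin λ_s = sin 28.90° × sin 340.0° = -0.16529, so δ = -9.514°.
cos H₀ = −tan(+74.0°) tan(-9.514°) = 0.5845, H₀ = 0.9466 rad.
Bracket: H₀ sin φ sin δ + cos φ cos δ sin H₀ = 0.9466×0.96126×-0.16529 + 0.27564×0.98624×0.81141 = -0.150402 + 0.220580 = 0.070178.
Inverse-square distance factor (a/d)² = 0.9536² = 0.909353.
Q̄ = (S₀/π) × 0.909353 × [bracket] = (2498/π) × 0.909353 × 0.070178 = 50.74 W/m².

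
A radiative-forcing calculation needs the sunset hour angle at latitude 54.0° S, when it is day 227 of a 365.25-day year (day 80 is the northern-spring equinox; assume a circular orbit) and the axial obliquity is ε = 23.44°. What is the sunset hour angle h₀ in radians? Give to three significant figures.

h₀ = 1.24 rad

Solar longitude: L_s = 360° × (227 − 80)/365.25 = 144.887°.
sin δ = sin 23.44° × sin 144.887° = 0.22880, so δ = +13.227°.
cos h₀ = −tan ϕ · tan δ = −tan(-54.0°) × tan(+13.227°) = 0.3235, so h₀ = 1.2414 rad = 71.13°.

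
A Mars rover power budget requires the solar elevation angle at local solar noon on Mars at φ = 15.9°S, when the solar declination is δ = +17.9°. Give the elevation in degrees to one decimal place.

At local noon the hour angle is zero, so the zenith angle equals |φ − δ| = |-15.9° − (+17.900°)| = 33.800°.
Elevation = 90° − 33.800° = 56.2°.

56.2°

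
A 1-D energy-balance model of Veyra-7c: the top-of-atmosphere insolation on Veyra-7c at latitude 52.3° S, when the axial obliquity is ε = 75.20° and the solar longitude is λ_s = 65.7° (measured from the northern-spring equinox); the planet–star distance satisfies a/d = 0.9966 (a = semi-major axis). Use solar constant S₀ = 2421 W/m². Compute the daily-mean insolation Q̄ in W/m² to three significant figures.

Solar declination: sin δ = sin ε · sin λ_s = sin 75.20° × sin 65.7° = 0.88117, so δ = +61.783°.
cos H₀ = −tan(-52.3°) tan(+61.783°) = 2.4113 ≥ 1 ⇒ polar night, H₀ = 0 and Q̄ = 0.
Inverse-square distance factor (a/d)² = 0.9966² = 0.993212.

Q̄ ≈ 0.00 W/m²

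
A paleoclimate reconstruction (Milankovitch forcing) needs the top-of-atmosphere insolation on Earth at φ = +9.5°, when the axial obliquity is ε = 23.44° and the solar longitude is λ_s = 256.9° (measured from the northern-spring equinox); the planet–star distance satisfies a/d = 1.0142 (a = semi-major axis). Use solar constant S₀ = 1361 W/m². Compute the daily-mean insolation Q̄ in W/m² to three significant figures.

Q̄ ≈ 361 W/m²

Solar declination: sin δ = sin ε · sin λ_s = sin 23.44° × sin 256.9° = -0.38744, so δ = -22.795°.
cos H₀ = −tan(+9.5°) tan(-22.795°) = 0.0703, H₀ = 1.5004 rad.
Bracket: H₀ sin φ sin δ + cos φ cos δ sin H₀ = 1.5004×0.16505×-0.38744 + 0.98629×0.92190×0.99752 = -0.095946 + 0.907006 = 0.811060.
Inverse-square distance factor (a/d)² = 1.0142² = 1.028602.
Q̄ = (S₀/π) × 1.028602 × [bracket] = (1361/π) × 1.028602 × 0.811060 = 361.4 W/m².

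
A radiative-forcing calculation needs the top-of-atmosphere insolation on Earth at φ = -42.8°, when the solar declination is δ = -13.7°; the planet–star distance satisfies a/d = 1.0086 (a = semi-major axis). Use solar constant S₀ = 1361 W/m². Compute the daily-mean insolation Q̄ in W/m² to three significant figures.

Q̄ ≈ 434 W/m²

cos H₀ = −tan(-42.8°) tan(-13.700°) = -0.2257, H₀ = 1.7985 rad.
Bracket: H₀ sin φ sin δ + cos φ cos δ sin H₀ = 1.7985×-0.67944×-0.23684 + 0.73373×0.97155×0.97419 = 0.289412 + 0.694457 = 0.983869.
Inverse-square distance factor (a/d)² = 1.0086² = 1.017274.
Q̄ = (S₀/π) × 1.017274 × [bracket] = (1361/π) × 1.017274 × 0.983869 = 433.6 W/m².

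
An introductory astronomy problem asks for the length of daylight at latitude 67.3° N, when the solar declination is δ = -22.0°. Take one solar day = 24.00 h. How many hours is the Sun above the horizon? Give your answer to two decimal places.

cos H₀ = −tan φ · tan δ = −tan(+67.3°) × tan(-22.000°) = 0.9659, so H₀ = 0.2621 rad = 15.02°.
Daylight = 2H₀/(2π) × 24.00 h = (0.2621/π) × 24.00 = 2.00 h.

2.00 h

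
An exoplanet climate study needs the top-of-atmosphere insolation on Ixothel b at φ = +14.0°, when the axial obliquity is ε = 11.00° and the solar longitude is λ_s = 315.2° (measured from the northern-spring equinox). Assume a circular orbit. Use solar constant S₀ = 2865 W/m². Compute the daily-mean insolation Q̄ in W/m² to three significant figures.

Q̄ ≈ 831 W/m²

Solar declination: sin δ = sin ε · sin λ_s = sin 11.00° × sin 315.2° = -0.13445, so δ = -7.727°.
cos H₀ = −tan(+14.0°) tan(-7.727°) = 0.0338, H₀ = 1.5370 rad.
Bracket: H₀ sin φ sin δ + cos φ cos δ sin H₀ = 1.5370×0.24192×-0.13445 + 0.97030×0.99092×0.99943 = -0.049993 + 0.960942 = 0.910949.
Q̄ = (S₀/π) × [bracket] = (2865/π) × 0.910949 = 830.7 W/m².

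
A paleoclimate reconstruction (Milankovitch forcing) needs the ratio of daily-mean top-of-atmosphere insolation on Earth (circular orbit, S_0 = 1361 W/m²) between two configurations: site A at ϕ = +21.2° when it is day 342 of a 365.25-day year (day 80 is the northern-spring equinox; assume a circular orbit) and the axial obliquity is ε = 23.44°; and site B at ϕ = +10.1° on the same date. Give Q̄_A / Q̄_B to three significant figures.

— Configuration A (ϕ=+21.2°):
Solar longitude: L_s = 360° × (342 − 80)/365.25 = 258.234°.
sin δ = sin 23.44° × sin 258.234° = -0.38943, so δ = -22.919°.
cos h₀ = −tan(+21.2°) tan(-22.919°) = 0.1640, h₀ = 1.4061 rad.
Bracket: h₀ sin ϕ sin δ + cos ϕ cos δ sin h₀ = 1.4061×0.36162×-0.38943 + 0.93232×0.92106×0.98646 = -0.198015 + 0.847096 = 0.649081.
Q̄ = (S_0/π) × [bracket] = (1361/π) × 0.649081 = 281.19 W/m².
— Configuration B (ϕ=+10.1°):
cos h₀ = −tan(+10.1°) tan(-22.919°) = 0.0753, h₀ = 1.4954 rad.
Bracket: h₀ sin ϕ sin δ + cos ϕ cos δ sin h₀ = 1.4954×0.17537×-0.38943 + 0.98450×0.92106×0.99716 = -0.102127 + 0.904208 = 0.802081.
Q̄ = (S_0/π) × [bracket] = (1361/π) × 0.802081 = 347.48 W/m².
Ratio Q̄_A / Q̄_B = 281.19 / 347.48 = 0.8092.

Q̄_A / Q̄_B ≈ 0.809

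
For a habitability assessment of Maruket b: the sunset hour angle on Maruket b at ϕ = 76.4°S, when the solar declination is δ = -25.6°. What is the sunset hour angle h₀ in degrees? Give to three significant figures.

h₀ = 180°

Sunrise equation: cos h₀ = −tan ϕ · tan δ = -1.9804 ≤ −1, so the host star never sets (polar day) and h₀ = π.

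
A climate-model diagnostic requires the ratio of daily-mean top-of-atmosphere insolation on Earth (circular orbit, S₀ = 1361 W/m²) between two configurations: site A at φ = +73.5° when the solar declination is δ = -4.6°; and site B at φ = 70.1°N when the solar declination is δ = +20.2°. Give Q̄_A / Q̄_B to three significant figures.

— Configuration A (φ=+73.5°):
cos H₀ = −tan(+73.5°) tan(-4.600°) = 0.2716, H₀ = 1.2957 rad.
Bracket: H₀ sin φ sin δ + cos φ cos δ sin H₀ = 1.2957×0.95882×-0.08020 + 0.28402×0.99678×0.96240 = -0.099636 + 0.272461 = 0.172825.
Q̄ = (S₀/π) × [bracket] = (1361/π) × 0.172825 = 74.871 W/m².
— Configuration B (φ=+70.1°):
cos H₀ = −tan(+70.1°) tan(+20.200°) = -1.0164 ≤ −1 ⇒ polar day, H₀ = π.
Bracket: H₀ sin φ sin δ + cos φ cos δ sin H₀ = 3.1416×0.94029×0.34530 + 0.34038×0.93849×0.00000 = 1.020021 + 0.000000 = 1.020021.
Q̄ = (S₀/π) × [bracket] = (1361/π) × 1.020021 = 441.89 W/m².
Ratio Q̄_A / Q̄_B = 74.871 / 441.89 = 0.1694.

Q̄_A / Q̄_B ≈ 0.169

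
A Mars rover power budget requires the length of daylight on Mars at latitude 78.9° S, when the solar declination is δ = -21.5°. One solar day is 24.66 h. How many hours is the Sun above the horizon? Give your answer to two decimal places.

24.66 h

Sunrise equation: cos H₀ = −tan φ · tan δ = -2.0078 ≤ −1, so the Sun never sets (polar day) and H₀ = π.
Daylight = 2H₀/(2π) × 24.66 h = (3.1416/π) × 24.66 = 24.66 h.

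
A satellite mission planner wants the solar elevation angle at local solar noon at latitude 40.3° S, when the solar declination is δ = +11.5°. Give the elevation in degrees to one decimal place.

38.2°

At local noon the hour angle is zero, so the zenith angle equals |φ − δ| = |-40.3° − (+11.500°)| = 51.800°.
Elevation = 90° − 51.800° = 38.2°.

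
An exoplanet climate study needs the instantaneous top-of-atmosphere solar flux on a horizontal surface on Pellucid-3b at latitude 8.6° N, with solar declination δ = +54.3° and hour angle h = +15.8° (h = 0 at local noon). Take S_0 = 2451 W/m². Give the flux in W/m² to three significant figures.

1.66e+03 W/m²

cos θ_z = sin ϕ sin δ + cos ϕ cos δ cos h = 0.121435 + 0.555181 = 0.676616.
Flux = S_0 · cos θ_z = 2451 × 0.676616 = 1658 W/m².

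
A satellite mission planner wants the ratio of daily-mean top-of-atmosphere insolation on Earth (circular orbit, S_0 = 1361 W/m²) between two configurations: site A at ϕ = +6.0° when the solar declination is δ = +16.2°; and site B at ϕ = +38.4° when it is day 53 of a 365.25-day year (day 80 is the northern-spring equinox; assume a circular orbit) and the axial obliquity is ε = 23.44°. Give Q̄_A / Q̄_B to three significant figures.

— Configuration A (ϕ=+6.0°):
cos h₀ = −tan(+6.0°) tan(+16.200°) = -0.0305, h₀ = 1.6013 rad.
Bracket: h₀ sin ϕ sin δ + cos ϕ cos δ sin h₀ = 1.6013×0.10453×0.27899 + 0.99452×0.96029×0.99953 = 0.046698 + 0.954579 = 1.001277.
Q̄ = (S_0/π) × [bracket] = (1361/π) × 1.001277 = 433.77 W/m².
— Configuration B (ϕ=+38.4°):
Solar longitude: L_s = 360° × (53 − 80)/365.25 = -26.612°, i.e. -26.612° + 360° = 333.388°.
sin δ = sin 23.44° × sin 333.388° = -0.17819, so δ = -10.264°.
cos h₀ = −tan(+38.4°) tan(-10.264°) = 0.1435, h₀ = 1.4268 rad.
Bracket: h₀ sin ϕ sin δ + cos ϕ cos δ sin h₀ = 1.4268×0.62115×-0.17819 + 0.78369×0.98400×0.98965 = -0.157922 + 0.763170 = 0.605248.
Q̄ = (S_0/π) × [bracket] = (1361/π) × 0.605248 = 262.21 W/m².
Ratio Q̄_A / Q̄_B = 433.77 / 262.21 = 1.654.

Q̄_A / Q̄_B ≈ 1.65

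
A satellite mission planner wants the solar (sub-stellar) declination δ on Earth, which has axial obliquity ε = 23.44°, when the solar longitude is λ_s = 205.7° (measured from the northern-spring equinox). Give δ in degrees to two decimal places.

sin δ = sin ε · sin λ_s = sin 23.44° × sin 205.7° = -0.172505.
δ = arcsin(-0.172505) = -9.93°.

δ = -9.93°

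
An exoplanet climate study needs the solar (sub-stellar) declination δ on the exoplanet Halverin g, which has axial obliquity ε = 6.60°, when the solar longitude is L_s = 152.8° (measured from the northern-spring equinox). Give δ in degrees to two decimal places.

δ = +3.01°

sin δ = sin ε · sin L_s = sin 6.60° × sin 152.8° = 0.052538.
δ = arcsin(0.052538) = +3.01°.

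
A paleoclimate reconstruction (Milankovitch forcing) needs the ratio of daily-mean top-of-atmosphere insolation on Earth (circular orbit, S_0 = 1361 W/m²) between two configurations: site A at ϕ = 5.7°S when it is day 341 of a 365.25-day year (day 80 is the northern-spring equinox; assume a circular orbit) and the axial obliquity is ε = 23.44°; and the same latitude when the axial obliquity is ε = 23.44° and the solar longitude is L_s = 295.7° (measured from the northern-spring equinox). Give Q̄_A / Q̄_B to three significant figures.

— Configuration A (ϕ=-5.7°):
Solar longitude: L_s = 360° × (341 − 80)/365.25 = 257.248°.
sin δ = sin 23.44° × sin 257.248° = -0.38798, so δ = -22.829°.
cos h₀ = −tan(-5.7°) tan(-22.829°) = -0.0420, h₀ = 1.6128 rad.
Bracket: h₀ sin ϕ sin δ + cos ϕ cos δ sin h₀ = 1.6128×-0.09932×-0.38798 + 0.99506×0.92167×0.99912 = 0.062148 + 0.916310 = 0.978458.
Q̄ = (S_0/π) × [bracket] = (1361/π) × 0.978458 = 423.89 W/m².
— Configuration B (ϕ=-5.7°):
Solar declination: sin δ = sin ε · sin L_s = sin 23.44° × sin 295.7° = -0.35844, so δ = -21.004°.
cos h₀ = −tan(-5.7°) tan(-21.004°) = -0.0383, h₀ = 1.6091 rad.
Bracket: h₀ sin ϕ sin δ + cos ϕ cos δ sin h₀ = 1.6091×-0.09932×-0.35844 + 0.99506×0.93355×0.99927 = 0.057284 + 0.928260 = 0.985544.
Q̄ = (S_0/π) × [bracket] = (1361/π) × 0.985544 = 426.96 W/m².
Ratio Q̄_A / Q̄_B = 423.89 / 426.96 = 0.9928.

Q̄_A / Q̄_B ≈ 0.993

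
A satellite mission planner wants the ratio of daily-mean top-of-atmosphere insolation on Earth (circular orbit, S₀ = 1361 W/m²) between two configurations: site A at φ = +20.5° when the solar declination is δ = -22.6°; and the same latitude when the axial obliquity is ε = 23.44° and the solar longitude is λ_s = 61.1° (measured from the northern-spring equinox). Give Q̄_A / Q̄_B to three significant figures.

Q̄_A / Q̄_B ≈ 0.616

— Configuration A (φ=+20.5°):
cos H₀ = −tan(+20.5°) tan(-22.600°) = 0.1556, H₀ = 1.4145 rad.
Bracket: H₀ sin φ sin δ + cos φ cos δ sin H₀ = 1.4145×0.35021×-0.38430 + 0.93667×0.92321×0.98781 = -0.190371 + 0.854202 = 0.663831.
Q̄ = (S₀/π) × [bracket] = (1361/π) × 0.663831 = 287.58 W/m².
— Configuration B (φ=+20.5°):
Solar declination: sin δ = sin ε · sin λ_s = sin 23.44° × sin 61.1° = 0.34825, so δ = +20.380°.
cos H₀ = −tan(+20.5°) tan(+20.380°) = -0.1389, H₀ = 1.7101 rad.
Bracket: H₀ sin φ sin δ + cos φ cos δ sin H₀ = 1.7101×0.35021×0.34825 + 0.93667×0.93740×0.99031 = 0.208565 + 0.869526 = 1.078091.
Q̄ = (S₀/π) × [bracket] = (1361/π) × 1.078091 = 467.05 W/m².
Ratio Q̄_A / Q̄_B = 287.58 / 467.05 = 0.6157.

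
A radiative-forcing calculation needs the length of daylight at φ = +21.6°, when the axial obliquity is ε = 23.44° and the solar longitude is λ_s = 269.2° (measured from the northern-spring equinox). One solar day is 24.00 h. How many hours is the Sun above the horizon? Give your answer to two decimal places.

10.68 h

Solar declination: sin δ = sin ε · sin λ_s = sin 23.44° × sin 269.2° = -0.39775, so δ = -23.438°.
cos H₀ = −tan φ · tan δ = −tan(+21.6°) × tan(-23.438°) = 0.1716, so H₀ = 1.3983 rad = 80.12°.
Daylight = 2H₀/(2π) × 24.00 h = (1.3983/π) × 24.00 = 10.68 h.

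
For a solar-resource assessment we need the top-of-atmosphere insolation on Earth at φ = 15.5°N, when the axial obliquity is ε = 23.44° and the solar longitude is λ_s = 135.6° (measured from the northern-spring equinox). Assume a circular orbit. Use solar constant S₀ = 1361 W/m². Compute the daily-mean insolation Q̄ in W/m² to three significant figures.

Solar declination: sin δ = sin ε · sin λ_s = sin 23.44° × sin 135.6° = 0.27832, so δ = +16.160°.
cos H₀ = −tan(+15.5°) tan(+16.160°) = -0.0804, H₀ = 1.6512 rad.
Bracket: H₀ sin φ sin δ + cos φ cos δ sin H₀ = 1.6512×0.26724×0.27832 + 0.96363×0.96049×0.99677 = 0.122813 + 0.922567 = 1.045380.
Q̄ = (S₀/π) × [bracket] = (1361/π) × 1.045380 = 452.9 W/m².

Q̄ ≈ 453 W/m²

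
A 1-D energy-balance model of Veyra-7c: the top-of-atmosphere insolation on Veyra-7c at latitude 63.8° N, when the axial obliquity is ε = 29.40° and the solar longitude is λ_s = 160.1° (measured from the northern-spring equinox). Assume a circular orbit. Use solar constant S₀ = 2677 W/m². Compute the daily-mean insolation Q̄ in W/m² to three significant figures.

Q̄ ≈ 594 W/m²

Solar declination: sin δ = sin ε · sin λ_s = sin 29.40° × sin 160.1° = 0.16709, so δ = +9.619°.
cos H₀ = −tan(+63.8°) tan(+9.619°) = -0.3444, H₀ = 1.9224 rad.
Bracket: H₀ sin φ sin δ + cos φ cos δ sin H₀ = 1.9224×0.89726×0.16709 + 0.44151×0.98594×0.93882 = 0.288212 + 0.408671 = 0.696883.
Q̄ = (S₀/π) × [bracket] = (2677/π) × 0.696883 = 593.8 W/m².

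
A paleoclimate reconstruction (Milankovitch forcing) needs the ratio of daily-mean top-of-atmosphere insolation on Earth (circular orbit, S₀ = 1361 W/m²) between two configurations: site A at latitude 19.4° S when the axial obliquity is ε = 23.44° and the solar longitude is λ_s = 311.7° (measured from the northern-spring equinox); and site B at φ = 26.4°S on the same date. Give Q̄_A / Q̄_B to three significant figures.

— Configuration A (φ=-19.4°):
Solar declination: sin δ = sin ε · sin λ_s = sin 23.44° × sin 311.7° = -0.29700, so δ = -17.278°.
cos H₀ = −tan(-19.4°) tan(-17.278°) = -0.1095, H₀ = 1.6806 rad.
Bracket: H₀ sin φ sin δ + cos φ cos δ sin H₀ = 1.6806×-0.33216×-0.29700 + 0.94322×0.95488×0.99398 = 0.165794 + 0.895240 = 1.061034.
Q̄ = (S₀/π) × [bracket] = (1361/π) × 1.061034 = 459.66 W/m².
— Configuration B (φ=-26.4°):
cos H₀ = −tan(-26.4°) tan(-17.278°) = -0.1544, H₀ = 1.7258 rad.
Bracket: H₀ sin φ sin δ + cos φ cos δ sin H₀ = 1.7258×-0.44464×-0.29700 + 0.89571×0.95488×0.98801 = 0.227906 + 0.845041 = 1.072947.
Q̄ = (S₀/π) × [bracket] = (1361/π) × 1.072947 = 464.82 W/m².
Ratio Q̄_A / Q̄_B = 459.66 / 464.82 = 0.9889.

Q̄_A / Q̄_B ≈ 0.989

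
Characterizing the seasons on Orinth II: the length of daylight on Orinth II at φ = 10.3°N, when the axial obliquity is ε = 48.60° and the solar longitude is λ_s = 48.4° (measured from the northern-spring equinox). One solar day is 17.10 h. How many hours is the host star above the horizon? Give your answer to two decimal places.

Solar declination: sin δ = sin ε · sin λ_s = sin 48.60° × sin 48.4° = 0.56093, so δ = +34.120°.
cos H₀ = −tan φ · tan δ = −tan(+10.3°) × tan(+34.120°) = -0.1231, so H₀ = 1.6942 rad = 97.07°.
Daylight = 2H₀/(2π) × 17.10 h = (1.6942/π) × 17.10 = 9.22 h.

9.22 h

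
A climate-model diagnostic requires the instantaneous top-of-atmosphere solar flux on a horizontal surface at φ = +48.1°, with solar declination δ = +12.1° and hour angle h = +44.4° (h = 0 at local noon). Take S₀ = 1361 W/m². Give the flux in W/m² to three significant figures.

847 W/m²

cos θ_z = sin φ sin δ + cos φ cos δ cos h = 0.156022 + 0.466547 = 0.622569.
Flux = S₀ · cos θ_z = 1361 × 0.622569 = 847.3 W/m².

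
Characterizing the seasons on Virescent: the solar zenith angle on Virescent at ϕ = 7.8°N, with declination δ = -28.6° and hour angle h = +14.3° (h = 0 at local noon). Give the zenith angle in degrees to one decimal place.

θ_z = 38.9°

cos θ_z = sin ϕ sin δ + cos ϕ cos δ cos h = -0.064966 + 0.842908 = 0.777942.
θ_z = arccos(0.777942) = 38.9°.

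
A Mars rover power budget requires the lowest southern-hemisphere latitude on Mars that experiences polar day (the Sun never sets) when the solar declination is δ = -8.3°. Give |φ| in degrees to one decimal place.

Polar day requires cos H₀ = −tan φ tan δ ≤ −1, i.e. tan φ tan δ ≥ 1.
The boundary is |tan φ| · |tan δ| = 1, so |φ| = 90° − |δ| = 90° − 8.3° = 81.7° in the southern hemisphere.

|φ| = 81.7°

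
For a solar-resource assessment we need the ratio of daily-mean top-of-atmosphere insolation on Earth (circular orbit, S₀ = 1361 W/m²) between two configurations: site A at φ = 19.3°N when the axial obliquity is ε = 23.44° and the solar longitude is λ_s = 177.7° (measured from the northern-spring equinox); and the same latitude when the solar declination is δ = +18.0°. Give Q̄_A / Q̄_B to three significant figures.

Q̄_A / Q̄_B ≈ 0.895

— Configuration A (φ=+19.3°):
Solar declination: sin δ = sin ε · sin λ_s = sin 23.44° × sin 177.7° = 0.01596, so δ = +0.915°.
cos H₀ = −tan(+19.3°) tan(+0.915°) = -0.0056, H₀ = 1.5764 rad.
Bracket: H₀ sin φ sin δ + cos φ cos δ sin H₀ = 1.5764×0.33051×0.01596 + 0.94380×0.99987×0.99998 = 0.008315 + 0.943658 = 0.951973.
Q̄ = (S₀/π) × [bracket] = (1361/π) × 0.951973 = 412.41 W/m².
— Configuration B (φ=+19.3°):
cos H₀ = −tan(+19.3°) tan(+18.000°) = -0.1138, H₀ = 1.6848 rad.
Bracket: H₀ sin φ sin δ + cos φ cos δ sin H₀ = 1.6848×0.33051×0.30902 + 0.94380×0.95106×0.99351 = 0.172076 + 0.891785 = 1.063861.
Q̄ = (S₀/π) × [bracket] = (1361/π) × 1.063861 = 460.89 W/m².
Ratio Q̄_A / Q̄_B = 412.41 / 460.89 = 0.8948.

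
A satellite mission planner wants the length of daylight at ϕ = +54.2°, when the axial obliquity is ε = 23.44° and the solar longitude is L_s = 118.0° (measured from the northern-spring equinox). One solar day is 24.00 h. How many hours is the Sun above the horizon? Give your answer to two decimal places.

16.18 h

Solar declination: sin δ = sin ε · sin L_s = sin 23.44° × sin 118.0° = 0.35123, so δ = +20.562°.
cos h₀ = −tan ϕ · tan δ = −tan(+54.2°) × tan(+20.562°) = -0.5201, so h₀ = 2.1178 rad = 121.34°.
Daylight = 2h₀/(2π) × 24.00 h = (2.1178/π) × 24.00 = 16.18 h.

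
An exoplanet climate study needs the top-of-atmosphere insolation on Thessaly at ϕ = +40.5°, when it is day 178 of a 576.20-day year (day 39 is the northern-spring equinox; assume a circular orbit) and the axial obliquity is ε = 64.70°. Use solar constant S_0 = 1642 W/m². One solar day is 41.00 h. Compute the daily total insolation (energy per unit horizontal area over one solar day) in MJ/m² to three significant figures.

142 MJ/m²

Solar longitude: L_s = 360° × (178 − 39)/576.20 = 86.845°.
sin δ = sin 64.70° × sin 86.845° = 0.90271, so δ = +64.517°.
cos h₀ = −tan(+40.5°) tan(+64.517°) = -1.7920 ≤ −1 ⇒ polar day, h₀ = π.
Bracket: h₀ sin ϕ sin δ + cos ϕ cos δ sin h₀ = 3.1416×0.64945×0.90271 + 0.76041×0.43025×0.00000 = 1.841810 + 0.000000 = 1.841810.
Q̄ = (S_0/π) × [bracket] = (1642/π) × 1.841810 = 962.65 W/m².
Daily total = Q̄ × 41.00 h × 3600 s/h = 962.65 × 41.00 × 3600 / 10⁶ = 142.1 MJ/m².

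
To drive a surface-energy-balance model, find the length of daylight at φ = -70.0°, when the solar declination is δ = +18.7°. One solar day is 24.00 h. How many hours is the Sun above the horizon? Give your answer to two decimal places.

cos H₀ = −tan φ · tan δ = −tan(-70.0°) × tan(+18.700°) = 0.9300, so H₀ = 0.3765 rad = 21.57°.
Daylight = 2H₀/(2π) × 24.00 h = (0.3765/π) × 24.00 = 2.88 h.

2.88 h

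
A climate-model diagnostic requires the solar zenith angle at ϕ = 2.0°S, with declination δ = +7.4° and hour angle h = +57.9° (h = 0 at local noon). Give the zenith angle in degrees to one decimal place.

cos θ_z = sin ϕ sin δ + cos ϕ cos δ cos h = -0.004495 + 0.526652 = 0.522157.
θ_z = arccos(0.522157) = 58.5°.

θ_z = 58.5°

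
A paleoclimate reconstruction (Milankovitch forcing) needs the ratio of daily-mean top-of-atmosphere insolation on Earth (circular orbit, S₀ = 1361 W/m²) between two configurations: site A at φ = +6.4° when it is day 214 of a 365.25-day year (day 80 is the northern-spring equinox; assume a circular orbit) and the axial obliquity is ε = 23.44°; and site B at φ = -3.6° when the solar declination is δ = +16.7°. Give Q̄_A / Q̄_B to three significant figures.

— Configuration A (φ=+6.4°):
Solar longitude: λ_s = 360° × (214 − 80)/365.25 = 132.074°.
sin δ = sin 23.44° × sin 132.074° = 0.29527, so δ = +17.174°.
cos H₀ = −tan(+6.4°) tan(+17.174°) = -0.0347, H₀ = 1.6055 rad.
Bracket: H₀ sin φ sin δ + cos φ cos δ sin H₀ = 1.6055×0.11147×0.29527 + 0.99377×0.95541×0.99940 = 0.052843 + 0.948888 = 1.001731.
Q̄ = (S₀/π) × [bracket] = (1361/π) × 1.001731 = 433.97 W/m².
— Configuration B (φ=-3.6°):
cos H₀ = −tan(-3.6°) tan(+16.700°) = 0.0189, H₀ = 1.5519 rad.
Bracket: H₀ sin φ sin δ + cos φ cos δ sin H₀ = 1.5519×-0.06279×0.28736 + 0.99803×0.95782×0.99982 = -0.028001 + 0.955761 = 0.927760.
Q̄ = (S₀/π) × [bracket] = (1361/π) × 0.927760 = 401.92 W/m².
Ratio Q̄_A / Q̄_B = 433.97 / 401.92 = 1.080.

Q̄_A / Q̄_B ≈ 1.08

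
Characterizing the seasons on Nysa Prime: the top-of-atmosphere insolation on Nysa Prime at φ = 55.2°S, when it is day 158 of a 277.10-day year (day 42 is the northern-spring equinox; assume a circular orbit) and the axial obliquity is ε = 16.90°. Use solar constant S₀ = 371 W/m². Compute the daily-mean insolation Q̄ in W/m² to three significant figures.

Solar longitude: λ_s = 360° × (158 − 42)/277.10 = 150.704°.
sin δ = sin 16.90° × sin 150.704° = 0.14225, so δ = +8.178°.
cos H₀ = −tan(-55.2°) tan(+8.178°) = 0.2068, H₀ = 1.3625 rad.
Bracket: H₀ sin φ sin δ + cos φ cos δ sin H₀ = 1.3625×-0.82115×0.14225 + 0.57071×0.98983×0.97839 = -0.159152 + 0.552698 = 0.393546.
Q̄ = (S₀/π) × [bracket] = (371/π) × 0.393546 = 46.48 W/m².

Q̄ ≈ 46.5 W/m²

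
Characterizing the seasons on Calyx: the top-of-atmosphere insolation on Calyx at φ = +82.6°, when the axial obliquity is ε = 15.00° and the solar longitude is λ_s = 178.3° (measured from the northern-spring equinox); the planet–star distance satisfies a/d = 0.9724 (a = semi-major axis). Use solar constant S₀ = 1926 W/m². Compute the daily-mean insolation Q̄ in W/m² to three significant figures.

Q̄ ≈ 81.7 W/m²

Solar declination: sin δ = sin ε · sin λ_s = sin 15.00° × sin 178.3° = 0.00768, so δ = +0.440°.
cos H₀ = −tan(+82.6°) tan(+0.440°) = -0.0591, H₀ = 1.6300 rad.
Bracket: H₀ sin φ sin δ + cos φ cos δ sin H₀ = 1.6300×0.99167×0.00768 + 0.12880×0.99997×0.99825 = 0.012414 + 0.128571 = 0.140985.
Inverse-square distance factor (a/d)² = 0.9724² = 0.945562.
Q̄ = (S₀/π) × 0.945562 × [bracket] = (1926/π) × 0.945562 × 0.140985 = 81.73 W/m².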